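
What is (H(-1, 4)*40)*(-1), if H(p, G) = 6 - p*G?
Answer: -400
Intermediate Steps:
H(p, G) = 6 - G*p
(H(-1, 4)*40)*(-1) = ((6 - 1*4*(-1))*40)*(-1) = ((6 + 4)*40)*(-1) = (10*40)*(-1) = 400*(-1) = -400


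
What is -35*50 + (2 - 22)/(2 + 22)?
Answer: -10505/6 ≈ -1750.8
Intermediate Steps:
-35*50 + (2 - 22)/(2 + 22) = -1750 - 20/24 = -1750 - 20*1/24 = -1750 - 5/6 = -10505/6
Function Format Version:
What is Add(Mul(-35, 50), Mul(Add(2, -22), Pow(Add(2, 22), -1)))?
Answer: Rational(-10505, 6) ≈ -1750.8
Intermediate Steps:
Add(Mul(-35, 50), Mul(Add(2, -22), Pow(Add(2, 22), -1))) = Add(-1750, Mul(-20, Pow(24, -1))) = Add(-1750, Mul(-20, Rational(1, 24))) = Add(-1750, Rational(-5, 6)) = Rational(-10505, 6)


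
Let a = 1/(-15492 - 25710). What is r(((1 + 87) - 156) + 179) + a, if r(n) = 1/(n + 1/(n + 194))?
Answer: 6266377/697467456 ≈ 0.0089845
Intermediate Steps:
r(n) = 1/(n + 1/(194 + n))
a = -1/41202 (a = 1/(-41202) = -1/41202 ≈ -2.4271e-5)
r(((1 + 87) - 156) + 179) + a = (194 + (((1 + 87) - 156) + 179))/(1 + (((1 + 87) - 156) + 179)**2 + 194*(((1 + 87) - 156) + 179)) - 1/41202 = (194 + ((88 - 156) + 179))/(1 + ((88 - 156) + 179)**2 + 194*((88 - 156) + 179)) - 1/41202 = (194 + (-68 + 179))/(1 + (-68 + 179)**2 + 194*(-68 + 179)) - 1/41202 = (194 + 111)/(1 + 111**2 + 194*111) - 1/41202 = 305/(1 + 12321 + 21534) - 1/41202 = 305/33856 - 1/41202 = 6266377/697467456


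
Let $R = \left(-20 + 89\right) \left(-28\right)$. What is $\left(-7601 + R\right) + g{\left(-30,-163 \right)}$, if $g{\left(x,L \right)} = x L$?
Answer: $-4643$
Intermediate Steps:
$g{\left(x,L \right)} = L x$
$R = -1932$ ($R = 69 \left(-28\right) = -1932$)
$\left(-7601 + R\right) + g{\left(-30,-163 \right)} = \left(-7601 - 1932\right) - -4890 = -9533 + 4890 = -4643$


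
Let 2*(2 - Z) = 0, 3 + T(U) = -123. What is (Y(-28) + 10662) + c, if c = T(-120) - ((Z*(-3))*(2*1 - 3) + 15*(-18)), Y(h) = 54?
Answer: 10854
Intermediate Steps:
T(U) = -126 (T(U) = -3 - 123 = -126)
Z = 2 (Z = 2 - ½*0 = 2 + 0 = 2)
c = 138 (c = -126 - ((2*(-3))*(2*1 - 3) + 15*(-18)) = -126 - (-6*(2 - 3) - 270) = -126 - (-6*(-1) - 270) = -126 - (6 - 270) = -126 - 1*(-264) = -126 + 264 = 138)
(Y(-28) + 10662) + c = (54 + 10662) + 138 = 10716 + 138 = 10854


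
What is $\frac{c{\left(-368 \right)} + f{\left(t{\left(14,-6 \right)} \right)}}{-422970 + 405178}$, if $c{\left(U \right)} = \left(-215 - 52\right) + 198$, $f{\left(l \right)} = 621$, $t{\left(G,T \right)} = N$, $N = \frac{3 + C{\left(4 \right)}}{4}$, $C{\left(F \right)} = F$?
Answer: $- \frac{69}{2224} \approx -0.031025$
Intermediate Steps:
$N = \frac{7}{4}$ ($N = \frac{3 + 4}{4} = \frac{1}{4} \cdot 7 = \frac{7}{4} \approx 1.75$)
$t{\left(G,T \right)} = \frac{7}{4}$
$c{\left(U \right)} = -69$ ($c{\left(U \right)} = -267 + 198 = -69$)
$\frac{c{\left(-368 \right)} + f{\left(t{\left(14,-6 \right)} \right)}}{-422970 + 405178} = \frac{-69 + 621}{-422970 + 405178} = \frac{552}{-17792} = 552 \left(- \frac{1}{17792}\right) = - \frac{69}{2224}$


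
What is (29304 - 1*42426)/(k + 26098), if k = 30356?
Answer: -2187/9409 ≈ -0.23244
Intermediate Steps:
(29304 - 1*42426)/(k + 26098) = (29304 - 1*42426)/(30356 + 26098) = (29304 - 42426)/56454 = -13122*1/56454 = -2187/9409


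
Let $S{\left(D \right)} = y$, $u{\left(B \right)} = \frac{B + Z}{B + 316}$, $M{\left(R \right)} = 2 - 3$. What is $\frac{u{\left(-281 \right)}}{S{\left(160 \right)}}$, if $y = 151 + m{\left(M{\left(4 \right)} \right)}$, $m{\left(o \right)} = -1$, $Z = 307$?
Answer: $\frac{13}{2625} \approx 0.0049524$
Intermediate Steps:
$M{\left(R \right)} = -1$ ($M{\left(R \right)} = 2 - 3 = -1$)
$u{\left(B \right)} = \frac{307 + B}{316 + B}$ ($u{\left(B \right)} = \frac{B + 307}{B + 316} = \frac{307 + B}{316 + B}$)
$y = 150$ ($y = 151 - 1 = 150$)
$S{\left(D \right)} = 150$
$\frac{u{\left(-281 \right)}}{S{\left(160 \right)}} = \frac{\frac{1}{316 - 281} \left(307 - 281\right)}{150} = \frac{1}{35} \cdot 26 \cdot \frac{1}{150} = \frac{26}{35} \cdot \frac{1}{150} = \frac{13}{2625}$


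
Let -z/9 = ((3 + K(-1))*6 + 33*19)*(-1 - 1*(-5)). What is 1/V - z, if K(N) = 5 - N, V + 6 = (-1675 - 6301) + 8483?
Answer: 12282517/501 ≈ 24516.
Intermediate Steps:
V = 501 (V = -6 + ((-1675 - 6301) + 8483) = -6 + (-7976 + 8483) = -6 + 507 = 501)
z = -24516 (z = -9*((3 + (5 - 1*(-1)))*6 + 33*19)*(-1 - 1*(-5)) = -9*((3 + (5 + 1))*6 + 627)*(-1 + 5) = -9*((3 + 6)*6 + 627)*4 = -9*(9*6 + 627)*4 = -9*(54 + 627)*4 = -6129*4 = -9*2724 = -24516)
1/V - z = 1/501 - 1*(-24516) = 1/501 + 24516 = 12282517/501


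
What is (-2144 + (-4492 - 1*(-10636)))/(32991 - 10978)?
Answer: 4000/22013 ≈ 0.18171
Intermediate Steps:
(-2144 + (-4492 - 1*(-10636)))/(32991 - 10978) = (-2144 + (-4492 + 10636))/22013 = (-2144 + 6144)*(1/22013) = 4000*(1/22013) = 4000/22013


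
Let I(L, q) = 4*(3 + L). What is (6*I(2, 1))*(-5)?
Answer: -600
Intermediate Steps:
I(L, q) = 12 + 4*L
(6*I(2, 1))*(-5) = (6*(12 + 4*2))*(-5) = (6*(12 + 8))*(-5) = (6*20)*(-5) = 120*(-5) = -600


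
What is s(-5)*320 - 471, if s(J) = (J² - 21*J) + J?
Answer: 39529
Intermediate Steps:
s(J) = J² - 20*J
s(-5)*320 - 471 = -5*(-20 - 5)*320 - 471 = -5*(-25)*320 - 471 = 125*320 - 471 = 40000 - 471 = 39529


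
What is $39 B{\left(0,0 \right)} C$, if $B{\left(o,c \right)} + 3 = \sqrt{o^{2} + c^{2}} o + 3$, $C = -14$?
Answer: $0$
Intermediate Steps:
$B{\left(o,c \right)} = o \sqrt{c^{2} + o^{2}}$ ($B{\left(o,c \right)} = -3 + \left(\sqrt{o^{2} + c^{2}} o + 3\right) = -3 + \left(\sqrt{c^{2} + o^{2}} o + 3\right) = -3 + \left(o \sqrt{c^{2} + o^{2}} + 3\right) = -3 + \left(3 + o \sqrt{c^{2} + o^{2}}\right) = o \sqrt{c^{2} + o^{2}}$)
$39 B{\left(0,0 \right)} C = 39 \cdot 0 \sqrt{0^{2} + 0^{2}} \left(-14\right) = 39 \cdot 0 \sqrt{0 + 0} \left(-14\right) = 39 \cdot 0 \sqrt{0} \left(-14\right) = 39 \cdot 0 \cdot 0 \left(-14\right) = 39 \cdot 0 \left(-14\right) = 0 \left(-14\right) = 0$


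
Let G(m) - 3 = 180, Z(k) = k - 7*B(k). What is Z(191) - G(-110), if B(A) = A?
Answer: -1329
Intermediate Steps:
Z(k) = -6*k (Z(k) = k - 7*k = -6*k)
G(m) = 183 (G(m) = 3 + 180 = 183)
Z(191) - G(-110) = -6*191 - 1*183 = -1146 - 183 = -1329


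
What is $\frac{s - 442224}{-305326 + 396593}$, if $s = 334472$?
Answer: $- \frac{107752}{91267} \approx -1.1806$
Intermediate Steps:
$\frac{s - 442224}{-305326 + 396593} = \frac{334472 - 442224}{-305326 + 396593} = - \frac{107752}{91267}$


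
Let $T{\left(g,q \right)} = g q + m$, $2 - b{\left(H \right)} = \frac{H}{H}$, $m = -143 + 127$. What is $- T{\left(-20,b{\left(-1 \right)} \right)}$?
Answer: $36$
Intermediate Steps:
$m = -16$
$b{\left(H \right)} = 1$ ($b{\left(H \right)} = 2 - \frac{H}{H} = 2 - 1 = 1$)
$T{\left(g,q \right)} = -16 + g q$ ($T{\left(g,q \right)} = g q - 16 = -16 + g q$)
$- T{\left(-20,b{\left(-1 \right)} \right)} = - (-16 - 20) = \left(-1\right) \left(-36\right) = 36$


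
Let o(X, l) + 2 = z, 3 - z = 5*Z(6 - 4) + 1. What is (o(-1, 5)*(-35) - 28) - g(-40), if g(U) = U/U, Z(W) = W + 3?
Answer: 846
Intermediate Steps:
Z(W) = 3 + W
z = -23 (z = 3 - (5*(3 + (6 - 4)) + 1) = 3 - (5*(3 + 2) + 1) = 3 - (5*5 + 1) = 3 - (25 + 1) = 3 - 1*26 = 3 - 26 = -23)
o(X, l) = -25 (o(X, l) = -2 - 23 = -25)
g(U) = 1
(o(-1, 5)*(-35) - 28) - g(-40) = (-25*(-35) - 28) - 1*1 = (875 - 28) - 1 = 847 - 1 = 846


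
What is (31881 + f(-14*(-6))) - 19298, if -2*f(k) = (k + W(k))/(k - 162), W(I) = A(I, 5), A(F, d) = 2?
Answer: 981517/78 ≈ 12584.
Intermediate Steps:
W(I) = 2
f(k) = -(2 + k)/(2*(-162 + k)) (f(k) = -(k + 2)/(2*(k - 162)) = -(2 + k)/(2*(-162 + k)))
(31881 + f(-14*(-6))) - 19298 = (31881 + (-2 - (-14)*(-6))/(2*(-162 - 14*(-6)))) - 19298 = (31881 + (-2 - 1*84)/(2*(-162 + 84))) - 19298 = (31881 + (½)*(-2 - 84)/(-78)) - 19298 = (31881 + (½)*(-1/78)*(-86)) - 19298 = (31881 + 43/78) - 19298 = 2486761/78 - 19298 = 981517/78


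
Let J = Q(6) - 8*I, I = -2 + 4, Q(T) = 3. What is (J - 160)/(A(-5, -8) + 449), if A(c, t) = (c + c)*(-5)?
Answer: -173/499 ≈ -0.34669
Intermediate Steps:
I = 2
J = -13 (J = 3 - 8*2 = 3 - 16 = -13)
A(c, t) = -10*c (A(c, t) = (2*c)*(-5) = -10*c)
(J - 160)/(A(-5, -8) + 449) = (-13 - 160)/(-10*(-5) + 449) = -173/(50 + 449) = -173/499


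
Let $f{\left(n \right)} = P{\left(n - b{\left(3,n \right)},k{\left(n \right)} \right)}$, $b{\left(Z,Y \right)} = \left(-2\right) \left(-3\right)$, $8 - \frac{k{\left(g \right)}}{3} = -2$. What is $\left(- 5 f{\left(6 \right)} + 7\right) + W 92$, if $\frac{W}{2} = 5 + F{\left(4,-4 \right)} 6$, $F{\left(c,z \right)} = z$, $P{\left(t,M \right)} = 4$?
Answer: $-3509$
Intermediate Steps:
$k{\left(g \right)} = 30$ ($k{\left(g \right)} = 24 - -6 = 24 + 6 = 30$)
$b{\left(Z,Y \right)} = 6$
$f{\left(n \right)} = 4$
$W = -38$ ($W = 2 \left(5 - 24\right) = 2 \left(-19\right) = -38$)
$\left(- 5 f{\left(6 \right)} + 7\right) + W 92 = \left(\left(-5\right) 4 + 7\right) - 3496 = \left(-20 + 7\right) - 3496 = -13 - 3496 = -3509$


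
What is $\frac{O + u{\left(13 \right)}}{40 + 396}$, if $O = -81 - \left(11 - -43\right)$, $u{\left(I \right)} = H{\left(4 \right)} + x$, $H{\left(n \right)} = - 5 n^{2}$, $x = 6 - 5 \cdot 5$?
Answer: $- \frac{117}{218} \approx -0.5367$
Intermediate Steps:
$x = -19$ ($x = 6 - 25 = -19$)
$u{\left(I \right)} = -99$ ($u{\left(I \right)} = - 5 \cdot 4^{2} - 19 = \left(-5\right) 16 - 19 = -80 - 19 = -99$)
$O = -135$ ($O = -81 - \left(11 + 43\right) = -81 - 54 = -135$)
$\frac{O + u{\left(13 \right)}}{40 + 396} = \frac{-135 - 99}{40 + 396} = - \frac{234}{436} = \left(-234\right) \frac{1}{436} = - \frac{117}{218}$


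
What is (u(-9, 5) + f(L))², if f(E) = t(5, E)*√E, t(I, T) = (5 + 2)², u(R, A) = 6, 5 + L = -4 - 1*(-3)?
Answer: -14370 + 588*I*√6 ≈ -14370.0 + 1440.3*I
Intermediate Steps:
L = -6 (L = -5 + (-4 - 1*(-3)) = -5 + (-4 + 3) = -5 - 1 = -6)
t(I, T) = 49 (t(I, T) = 7² = 49)
f(E) = 49*√E
(u(-9, 5) + f(L))² = (6 + 49*√(-6))² = (6 + 49*(I*√6))² = (6 + 49*I*√6)²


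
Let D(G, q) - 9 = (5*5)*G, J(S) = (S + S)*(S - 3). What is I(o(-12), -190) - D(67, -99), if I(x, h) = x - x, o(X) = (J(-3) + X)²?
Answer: -1684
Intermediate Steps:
J(S) = 2*S*(-3 + S) (J(S) = (2*S)*(-3 + S) = 2*S*(-3 + S))
o(X) = (36 + X)² (o(X) = (2*(-3)*(-3 - 3) + X)² = (2*(-3)*(-6) + X)² = (36 + X)²)
I(x, h) = 0
D(G, q) = 9 + 25*G (D(G, q) = 9 + (5*5)*G = 9 + 25*G)
I(o(-12), -190) - D(67, -99) = 0 - (9 + 25*67) = 0 - (9 + 1675) = 0 - 1*1684 = 0 - 1684 = -1684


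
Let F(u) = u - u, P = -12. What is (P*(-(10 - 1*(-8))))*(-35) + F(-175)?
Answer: -7560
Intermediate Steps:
F(u) = 0
(P*(-(10 - 1*(-8))))*(-35) + F(-175) = -(-12)*(10 - 1*(-8))*(-35) + 0 = -(-12)*(10 + 8)*(-35) + 0 = -(-12)*18*(-35) + 0 = -12*(-18)*(-35) + 0 = 216*(-35) + 0 = -7560 + 0 = -7560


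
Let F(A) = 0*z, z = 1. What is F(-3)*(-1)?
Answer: 0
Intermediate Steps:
F(A) = 0 (F(A) = 0*1 = 0)
F(-3)*(-1) = 0*(-1) = 0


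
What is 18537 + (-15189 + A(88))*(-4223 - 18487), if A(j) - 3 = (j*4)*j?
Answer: -358572363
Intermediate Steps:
A(j) = 3 + 4*j² (A(j) = 3 + (j*4)*j = 3 + (4*j)*j = 3 + 4*j²)
18537 + (-15189 + A(88))*(-4223 - 18487) = 18537 + (-15189 + (3 + 4*88²))*(-4223 - 18487) = 18537 + (-15189 + (3 + 4*7744))*(-22710) = 18537 + (-15189 + (3 + 30976))*(-22710) = 18537 + (-15189 + 30979)*(-22710) = 18537 + 15790*(-22710) = 18537 - 358590900 = -358572363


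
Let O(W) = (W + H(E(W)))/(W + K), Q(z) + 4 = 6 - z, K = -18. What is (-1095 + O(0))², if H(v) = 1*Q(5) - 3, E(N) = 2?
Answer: 10784656/9 ≈ 1.1983e+6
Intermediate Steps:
Q(z) = 2 - z (Q(z) = -4 + (6 - z) = 2 - z)
H(v) = -6 (H(v) = 1*(2 - 1*5) - 3 = 1*(2 - 5) - 3 = 1*(-3) - 3 = -3 - 3 = -6)
O(W) = (-6 + W)/(-18 + W) (O(W) = (W - 6)/(W - 18) = (-6 + W)/(-18 + W))
(-1095 + O(0))² = (-1095 + (-6 + 0)/(-18 + 0))² = (-1095 - 6/(-18))² = (-1095 - 1/18*(-6))² = (-1095 + ⅓)² = (-3284/3)² = 10784656/9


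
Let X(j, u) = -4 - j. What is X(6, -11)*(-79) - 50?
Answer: 740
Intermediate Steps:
X(6, -11)*(-79) - 50 = (-4 - 1*6)*(-79) - 50 = (-4 - 6)*(-79) - 50 = -10*(-79) - 50 = 790 - 50 = 740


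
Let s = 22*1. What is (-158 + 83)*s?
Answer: -1650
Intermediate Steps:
s = 22
(-158 + 83)*s = (-158 + 83)*22 = -75*22 = -1650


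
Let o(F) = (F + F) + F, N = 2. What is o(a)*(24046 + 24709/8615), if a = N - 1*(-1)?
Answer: 1864628991/8615 ≈ 2.1644e+5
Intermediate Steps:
a = 3 (a = 2 - 1*(-1) = 2 + 1 = 3)
o(F) = 3*F (o(F) = 2*F + F = 3*F)
o(a)*(24046 + 24709/8615) = (3*3)*(24046 + 24709/8615) = 9*(24046 + 24709*(1/8615)) = 9*(24046 + 24709/8615) = 9*(207180999/8615) = 1864628991/8615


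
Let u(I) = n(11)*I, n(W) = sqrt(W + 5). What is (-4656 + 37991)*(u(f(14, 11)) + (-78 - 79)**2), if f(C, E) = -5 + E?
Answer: 822474455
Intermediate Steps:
n(W) = sqrt(5 + W)
u(I) = 4*I (u(I) = sqrt(5 + 11)*I = sqrt(16)*I = 4*I)
(-4656 + 37991)*(u(f(14, 11)) + (-78 - 79)**2) = (-4656 + 37991)*(4*(-5 + 11) + (-78 - 79)**2) = 33335*(4*6 + (-157)**2) = 33335*(24 + 24649) = 33335*24673 = 822474455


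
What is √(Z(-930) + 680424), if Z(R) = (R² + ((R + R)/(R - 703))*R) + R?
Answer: √4115593728066/1633 ≈ 1242.3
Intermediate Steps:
Z(R) = R + R² + 2*R²/(-703 + R) (Z(R) = (R² + ((2*R)/(-703 + R))*R) + R = (R² + (2*R/(-703 + R))*R) + R = (R² + 2*R²/(-703 + R)) + R = R + R² + 2*R²/(-703 + R))
√(Z(-930) + 680424) = √(-930*(-703 + (-930)² - 700*(-930))/(-703 - 930) + 680424) = √(-930*(-703 + 864900 + 651000)/(-1633) + 680424) = √(-930*(-1/1633)*1515197 + 680424) = √(1409133210/1633 + 680424) = √(2520265602/1633) = √4115593728066/1633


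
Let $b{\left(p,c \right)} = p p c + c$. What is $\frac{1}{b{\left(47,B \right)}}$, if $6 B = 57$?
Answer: $\frac{1}{20995} \approx 4.763 \cdot 10^{-5}$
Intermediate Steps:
$B = \frac{19}{2}$ ($B = \frac{1}{6} \cdot 57 = \frac{19}{2} \approx 9.5$)
$b{\left(p,c \right)} = c + c p^{2}$ ($b{\left(p,c \right)} = p^{2} c + c = c p^{2} + c = c + c p^{2}$)
$\frac{1}{b{\left(47,B \right)}} = \frac{1}{\frac{19}{2} \left(1 + 47^{2}\right)} = \frac{1}{\frac{19}{2} \left(1 + 2209\right)} = \frac{1}{\frac{19}{2} \cdot 2210} = \frac{1}{20995}$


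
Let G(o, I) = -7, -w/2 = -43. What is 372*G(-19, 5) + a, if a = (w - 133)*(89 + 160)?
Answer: -14307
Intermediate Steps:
w = 86 (w = -2*(-43) = 86)
a = -11703 (a = (86 - 133)*(89 + 160) = -47*249 = -11703)
372*G(-19, 5) + a = 372*(-7) - 11703 = -2604 - 11703 = -14307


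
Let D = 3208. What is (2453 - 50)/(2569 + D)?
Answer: 2403/5777 ≈ 0.41596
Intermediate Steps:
(2453 - 50)/(2569 + D) = (2453 - 50)/(2569 + 3208) = 2403/5777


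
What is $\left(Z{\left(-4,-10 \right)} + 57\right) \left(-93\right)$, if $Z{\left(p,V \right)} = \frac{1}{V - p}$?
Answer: $- \frac{10571}{2} \approx -5285.5$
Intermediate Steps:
$\left(Z{\left(-4,-10 \right)} + 57\right) \left(-93\right) = \left(\frac{1}{-10 - -4} + 57\right) \left(-93\right) = \left(\frac{1}{-10 + 4} + 57\right) \left(-93\right) = \left(\frac{1}{-6} + 57\right) \left(-93\right) = \left(- \frac{1}{6} + 57\right) \left(-93\right) = \frac{341}{6} \left(-93\right) = - \frac{10571}{2}$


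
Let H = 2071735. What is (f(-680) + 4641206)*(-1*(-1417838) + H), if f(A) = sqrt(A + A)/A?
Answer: 16195827145038 - 205269*I*sqrt(85)/10 ≈ 1.6196e+13 - 1.8925e+5*I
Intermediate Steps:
f(A) = sqrt(2)/sqrt(A) (f(A) = sqrt(2*A)/A = (sqrt(2)*sqrt(A))/A = sqrt(2)/sqrt(A))
(f(-680) + 4641206)*(-1*(-1417838) + H) = (sqrt(2)/sqrt(-680) + 4641206)*(-1*(-1417838) + 2071735) = (sqrt(2)*(-I*sqrt(170)/340) + 4641206)*(1417838 + 2071735) = (-I*sqrt(85)/170 + 4641206)*3489573 = (4641206 - I*sqrt(85)/170)*3489573 = 16195827145038 - 205269*I*sqrt(85)/10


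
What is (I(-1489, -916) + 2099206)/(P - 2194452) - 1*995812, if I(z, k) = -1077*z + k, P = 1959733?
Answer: -233739698771/234719 ≈ -9.9583e+5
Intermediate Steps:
I(z, k) = k - 1077*z
(I(-1489, -916) + 2099206)/(P - 2194452) - 1*995812 = ((-916 - 1077*(-1489)) + 2099206)/(1959733 - 2194452) - 1*995812 = ((-916 + 1603653) + 2099206)/(-234719) - 995812 = (1602737 + 2099206)*(-1/234719) - 995812 = 3701943*(-1/234719) - 995812 = -3701943/234719 - 995812 = -233739698771/234719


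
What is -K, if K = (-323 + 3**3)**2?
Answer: -87616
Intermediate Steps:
K = 87616 (K = (-323 + 27)**2 = (-296)**2 = 87616)
-K = -1*87616 = -87616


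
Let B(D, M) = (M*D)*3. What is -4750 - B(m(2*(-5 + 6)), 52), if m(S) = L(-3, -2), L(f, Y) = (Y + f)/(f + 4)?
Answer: -3970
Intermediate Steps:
L(f, Y) = (Y + f)/(4 + f)
m(S) = -5 (m(S) = (-2 - 3)/(4 - 3) = -5/1 = 1*(-5) = -5)
B(D, M) = 3*D*M (B(D, M) = (D*M)*3 = 3*D*M)
-4750 - B(m(2*(-5 + 6)), 52) = -4750 - 3*(-5)*52 = -4750 - 1*(-780) = -4750 + 780 = -3970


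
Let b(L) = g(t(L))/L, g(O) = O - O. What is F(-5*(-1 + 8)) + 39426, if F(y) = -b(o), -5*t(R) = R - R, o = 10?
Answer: 39426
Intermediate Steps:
t(R) = 0 (t(R) = -(R - R)/5 = -1/5*0 = 0)
g(O) = 0
b(L) = 0 (b(L) = 0/L = 0)
F(y) = 0 (F(y) = -1*0 = 0)
F(-5*(-1 + 8)) + 39426 = 0 + 39426 = 39426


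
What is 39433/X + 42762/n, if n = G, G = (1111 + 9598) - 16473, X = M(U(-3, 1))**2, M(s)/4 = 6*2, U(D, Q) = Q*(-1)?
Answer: 32192041/3320064 ≈ 9.6962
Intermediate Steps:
U(D, Q) = -Q
M(s) = 48 (M(s) = 4*(6*2) = 4*12 = 48)
X = 2304 (X = 48**2 = 2304)
G = -5764 (G = 10709 - 16473 = -5764)
n = -5764
39433/X + 42762/n = 39433/2304 + 42762/(-5764) = 39433*(1/2304) + 42762*(-1/5764) = 39433/2304 - 21381/2882 = 32192041/3320064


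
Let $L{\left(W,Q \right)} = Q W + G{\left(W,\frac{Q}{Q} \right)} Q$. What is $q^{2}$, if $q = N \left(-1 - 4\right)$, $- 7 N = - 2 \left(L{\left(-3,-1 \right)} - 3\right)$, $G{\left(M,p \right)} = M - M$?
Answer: $0$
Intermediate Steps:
$G{\left(M,p \right)} = 0$
$L{\left(W,Q \right)} = Q W$ ($L{\left(W,Q \right)} = Q W + 0 Q = Q W + 0 = Q W$)
$N = 0$ ($N = - \frac{\left(-2\right) \left(\left(-1\right) \left(-3\right) - 3\right)}{7} = - \frac{\left(-2\right) \left(3 - 3\right)}{7} = - \frac{\left(-2\right) 0}{7} = \left(- \frac{1}{7}\right) 0 = 0$)
$q = 0$ ($q = 0 \left(-1 - 4\right) = 0 \left(-5\right) = 0$)
$q^{2} = 0^{2} = 0$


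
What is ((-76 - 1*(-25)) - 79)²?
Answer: 16900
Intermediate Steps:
((-76 - 1*(-25)) - 79)² = ((-76 + 25) - 79)² = (-51 - 79)² = (-130)² = 16900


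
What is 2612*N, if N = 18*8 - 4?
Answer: 365680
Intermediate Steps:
N = 140 (N = 144 - 4 = 140)
2612*N = 2612*140 = 365680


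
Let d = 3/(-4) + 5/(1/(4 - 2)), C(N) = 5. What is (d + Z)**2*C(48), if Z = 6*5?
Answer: 123245/16 ≈ 7702.8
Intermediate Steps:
Z = 30
d = 37/4 (d = 3*(-1/4) + 5/(1/2) = -3/4 + 5/(1/2) = -3/4 + 5*2 = -3/4 + 10 = 37/4 ≈ 9.2500)
(d + Z)**2*C(48) = (37/4 + 30)**2*5 = (157/4)**2*5 = (24649/16)*5 = 123245/16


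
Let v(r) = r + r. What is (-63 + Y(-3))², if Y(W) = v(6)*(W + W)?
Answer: 18225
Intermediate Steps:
v(r) = 2*r
Y(W) = 24*W (Y(W) = (2*6)*(W + W) = 12*(2*W) = 24*W)
(-63 + Y(-3))² = (-63 + 24*(-3))² = (-63 - 72)² = (-135)² = 18225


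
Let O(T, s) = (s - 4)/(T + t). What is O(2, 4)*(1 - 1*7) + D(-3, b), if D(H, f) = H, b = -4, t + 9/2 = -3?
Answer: -3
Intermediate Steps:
t = -15/2 (t = -9/2 - 3 = -15/2 ≈ -7.5000)
O(T, s) = (-4 + s)/(-15/2 + T) (O(T, s) = (s - 4)/(T - 15/2) = (-4 + s)/(-15/2 + T))
O(2, 4)*(1 - 1*7) + D(-3, b) = (2*(-4 + 4)/(-15 + 2*2))*(1 - 1*7) - 3 = (2*0/(-15 + 4))*(1 - 7) - 3 = (2*0/(-11))*(-6) - 3 = (2*(-1/11)*0)*(-6) - 3 = 0*(-6) - 3 = 0 - 3 = -3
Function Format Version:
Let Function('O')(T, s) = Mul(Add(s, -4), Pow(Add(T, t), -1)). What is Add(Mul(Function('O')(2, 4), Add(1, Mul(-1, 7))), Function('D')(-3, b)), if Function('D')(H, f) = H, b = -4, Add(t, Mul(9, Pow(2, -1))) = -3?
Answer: -3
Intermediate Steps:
t = Rational(-15, 2) (t = Add(Rational(-9, 2), -3) = Rational(-15, 2) ≈ -7.5000)
Function('O')(T, s) = Mul(Pow(Add(Rational(-15, 2), T), -1), Add(-4, s)) (Function('O')(T, s) = Mul(Add(s, -4), Pow(Add(T, Rational(-15, 2)), -1)) = Mul(Add(-4, s), Pow(Add(Rational(-15, 2), T), -1)) = Mul(Pow(Add(Rational(-15, 2), T), -1), Add(-4, s)))
Add(Mul(Function('O')(2, 4), Add(1, Mul(-1, 7))), Function('D')(-3, b)) = Add(Mul(Mul(2, Pow(Add(-15, Mul(2, 2)), -1), Add(-4, 4)), Add(1, Mul(-1, 7))), -3) = Add(Mul(Mul(2, Pow(Add(-15, 4), -1), 0), Add(1, -7)), -3) = Add(Mul(Mul(2, Pow(-11, -1), 0), -6), -3) = Add(Mul(Mul(2, Rational(-1, 11), 0), -6), -3) = Add(Mul(0, -6), -3) = Add(0, -3) = -3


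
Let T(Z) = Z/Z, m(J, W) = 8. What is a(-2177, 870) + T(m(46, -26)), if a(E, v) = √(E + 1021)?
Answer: 1 + 34*I ≈ 1.0 + 34.0*I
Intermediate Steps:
a(E, v) = √(1021 + E)
T(Z) = 1
a(-2177, 870) + T(m(46, -26)) = √(1021 - 2177) + 1 = √(-1156) + 1 = 34*I + 1 = 1 + 34*I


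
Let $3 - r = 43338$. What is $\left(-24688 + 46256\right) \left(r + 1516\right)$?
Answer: $-901952192$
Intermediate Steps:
$r = -43335$ ($r = 3 - 43338 = -43335$)
$\left(-24688 + 46256\right) \left(r + 1516\right) = \left(-24688 + 46256\right) \left(-43335 + 1516\right) = 21568 \left(-41819\right) = -901952192$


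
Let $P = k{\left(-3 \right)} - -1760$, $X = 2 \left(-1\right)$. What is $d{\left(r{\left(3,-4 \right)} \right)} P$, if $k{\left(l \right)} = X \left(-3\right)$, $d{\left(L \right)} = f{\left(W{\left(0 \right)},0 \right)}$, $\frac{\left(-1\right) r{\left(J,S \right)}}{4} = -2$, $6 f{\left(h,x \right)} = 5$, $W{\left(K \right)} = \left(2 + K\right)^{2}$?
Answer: $\frac{4415}{3} \approx 1471.7$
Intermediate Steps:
$f{\left(h,x \right)} = \frac{5}{6}$ ($f{\left(h,x \right)} = \frac{1}{6} \cdot 5 = \frac{5}{6}$)
$X = -2$
$r{\left(J,S \right)} = 8$ ($r{\left(J,S \right)} = \left(-4\right) \left(-2\right) = 8$)
$d{\left(L \right)} = \frac{5}{6}$
$k{\left(l \right)} = 6$ ($k{\left(l \right)} = \left(-2\right) \left(-3\right) = 6$)
$P = 1766$ ($P = 6 - -1760 = 6 + 1760 = 1766$)
$d{\left(r{\left(3,-4 \right)} \right)} P = \frac{5}{6} \cdot 1766 = \frac{4415}{3}$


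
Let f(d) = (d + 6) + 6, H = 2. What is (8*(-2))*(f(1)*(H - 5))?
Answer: 624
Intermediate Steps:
f(d) = 12 + d (f(d) = (6 + d) + 6 = 12 + d)
(8*(-2))*(f(1)*(H - 5)) = (8*(-2))*((12 + 1)*(2 - 5)) = -208*(-3) = -16*(-39) = 624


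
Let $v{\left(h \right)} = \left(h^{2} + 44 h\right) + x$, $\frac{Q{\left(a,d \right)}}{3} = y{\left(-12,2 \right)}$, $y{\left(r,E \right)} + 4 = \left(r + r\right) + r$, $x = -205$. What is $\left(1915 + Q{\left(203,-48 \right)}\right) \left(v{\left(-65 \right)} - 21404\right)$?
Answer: $-36337980$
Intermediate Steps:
$y{\left(r,E \right)} = -4 + 3 r$ ($y{\left(r,E \right)} = -4 + \left(\left(r + r\right) + r\right) = -4 + \left(2 r + r\right) = -4 + 3 r$)
$Q{\left(a,d \right)} = -120$ ($Q{\left(a,d \right)} = 3 \left(-4 + 3 \left(-12\right)\right) = 3 \left(-4 - 36\right) = 3 \left(-40\right) = -120$)
$v{\left(h \right)} = -205 + h^{2} + 44 h$ ($v{\left(h \right)} = \left(h^{2} + 44 h\right) - 205 = -205 + h^{2} + 44 h$)
$\left(1915 + Q{\left(203,-48 \right)}\right) \left(v{\left(-65 \right)} - 21404\right) = \left(1915 - 120\right) \left(\left(-205 + \left(-65\right)^{2} + 44 \left(-65\right)\right) - 21404\right) = 1795 \left(\left(-205 + 4225 - 2860\right) - 21404\right) = 1795 \left(1160 - 21404\right) = 1795 \left(-20244\right) = -36337980$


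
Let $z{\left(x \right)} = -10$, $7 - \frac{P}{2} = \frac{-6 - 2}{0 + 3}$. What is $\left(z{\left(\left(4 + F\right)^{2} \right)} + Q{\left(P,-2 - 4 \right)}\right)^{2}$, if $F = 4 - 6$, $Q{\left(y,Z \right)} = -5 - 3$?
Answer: $324$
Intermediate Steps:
$P = \frac{58}{3}$ ($P = 14 - 2 \frac{-6 - 2}{0 + 3} = 14 - 2 \left(- \frac{8}{3}\right) = 14 - 2 \left(\left(-8\right) \frac{1}{3}\right) = 14 - - \frac{16}{3} = 14 + \frac{16}{3} = \frac{58}{3} \approx 19.333$)
$Q{\left(y,Z \right)} = -8$ ($Q{\left(y,Z \right)} = -5 - 3 = -8$)
$F = -2$ ($F = 4 - 6 = -2$)
$\left(z{\left(\left(4 + F\right)^{2} \right)} + Q{\left(P,-2 - 4 \right)}\right)^{2} = \left(-10 - 8\right)^{2} = \left(-18\right)^{2} = 324$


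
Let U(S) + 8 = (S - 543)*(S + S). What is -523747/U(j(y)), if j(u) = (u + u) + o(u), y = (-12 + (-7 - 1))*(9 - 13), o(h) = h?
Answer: 523747/145448 ≈ 3.6009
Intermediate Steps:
y = 80 (y = (-12 - 8)*(-4) = -20*(-4) = 80)
j(u) = 3*u (j(u) = (u + u) + u = 2*u + u = 3*u)
U(S) = -8 + 2*S*(-543 + S) (U(S) = -8 + (S - 543)*(S + S) = -8 + (-543 + S)*(2*S) = -8 + 2*S*(-543 + S))
-523747/U(j(y)) = -523747/(-8 - 3258*80 + 2*(3*80)²) = -523747/(-8 - 1086*240 + 2*240²) = -523747/(-8 - 260640 + 2*57600) = -523747/(-8 - 260640 + 115200) = -523747/(-145448) = -523747*(-1/145448) = 523747/145448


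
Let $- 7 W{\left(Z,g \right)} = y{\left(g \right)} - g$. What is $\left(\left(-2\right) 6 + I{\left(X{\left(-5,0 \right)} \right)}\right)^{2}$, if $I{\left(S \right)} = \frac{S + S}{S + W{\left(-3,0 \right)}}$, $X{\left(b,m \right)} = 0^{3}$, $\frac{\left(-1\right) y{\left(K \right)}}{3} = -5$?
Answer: $144$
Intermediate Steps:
$y{\left(K \right)} = 15$ ($y{\left(K \right)} = \left(-3\right) \left(-5\right) = 15$)
$X{\left(b,m \right)} = 0$
$W{\left(Z,g \right)} = - \frac{15}{7} + \frac{g}{7}$ ($W{\left(Z,g \right)} = - \frac{15 - g}{7} = - \frac{15}{7} + \frac{g}{7}$)
$I{\left(S \right)} = \frac{2 S}{- \frac{15}{7} + S}$ ($I{\left(S \right)} = \frac{S + S}{S + \left(- \frac{15}{7} + \frac{1}{7} \cdot 0\right)} = \frac{2 S}{S + \left(- \frac{15}{7} + 0\right)} = \frac{2 S}{S - \frac{15}{7}} = \frac{2 S}{- \frac{15}{7} + S}$)
$\left(\left(-2\right) 6 + I{\left(X{\left(-5,0 \right)} \right)}\right)^{2} = \left(\left(-2\right) 6 + 14 \cdot 0 \frac{1}{-15 + 7 \cdot 0}\right)^{2} = \left(-12 + 14 \cdot 0 \frac{1}{-15 + 0}\right)^{2} = \left(-12 + 14 \cdot 0 \frac{1}{-15}\right)^{2} = \left(-12 + 14 \cdot 0 \left(- \frac{1}{15}\right)\right)^{2} = \left(-12 + 0\right)^{2} = \left(-12\right)^{2} = 144$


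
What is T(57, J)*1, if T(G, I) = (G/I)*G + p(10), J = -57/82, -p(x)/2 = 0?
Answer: -4674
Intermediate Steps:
p(x) = 0 (p(x) = -2*0 = 0)
J = -57/82 (J = -57*1/82 = -57/82 ≈ -0.69512)
T(G, I) = G**2/I (T(G, I) = (G/I)*G + 0 = G**2/I + 0 = G**2/I)
T(57, J)*1 = (57**2/(-57/82))*1 = (3249*(-82/57))*1 = -4674*1 = -4674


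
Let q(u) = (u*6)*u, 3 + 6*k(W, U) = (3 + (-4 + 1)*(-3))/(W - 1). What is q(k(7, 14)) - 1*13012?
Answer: -78071/6 ≈ -13012.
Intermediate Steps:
k(W, U) = -½ + 2/(-1 + W) (k(W, U) = -½ + ((3 + (-4 + 1)*(-3))/(W - 1))/6 = -½ + ((3 - 3*(-3))/(-1 + W))/6 = -½ + ((3 + 9)/(-1 + W))/6 = -½ + (12/(-1 + W))/6 = -½ + 2/(-1 + W))
q(u) = 6*u² (q(u) = (6*u)*u = 6*u²)
q(k(7, 14)) - 1*13012 = 6*((5 - 1*7)/(2*(-1 + 7)))² - 1*13012 = 6*((½)*(5 - 7)/6)² - 13012 = 6*((½)*(⅙)*(-2))² - 13012 = 6*(-⅙)² - 13012 = 6*(1/36) - 13012 = ⅙ - 13012 = -78071/6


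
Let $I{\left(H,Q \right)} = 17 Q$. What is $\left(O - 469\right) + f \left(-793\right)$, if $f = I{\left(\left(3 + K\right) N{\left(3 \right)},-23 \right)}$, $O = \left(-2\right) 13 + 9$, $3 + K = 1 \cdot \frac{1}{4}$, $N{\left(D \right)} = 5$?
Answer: $309577$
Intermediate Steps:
$K = - \frac{11}{4}$ ($K = -3 + 1 \cdot \frac{1}{4} = -3 + \frac{1}{4} = - \frac{11}{4} \approx -2.75$)
$O = -17$ ($O = -26 + 9 = -17$)
$f = -391$ ($f = 17 \left(-23\right) = -391$)
$\left(O - 469\right) + f \left(-793\right) = \left(-17 - 469\right) - -310063 = -486 + 310063 = 309577$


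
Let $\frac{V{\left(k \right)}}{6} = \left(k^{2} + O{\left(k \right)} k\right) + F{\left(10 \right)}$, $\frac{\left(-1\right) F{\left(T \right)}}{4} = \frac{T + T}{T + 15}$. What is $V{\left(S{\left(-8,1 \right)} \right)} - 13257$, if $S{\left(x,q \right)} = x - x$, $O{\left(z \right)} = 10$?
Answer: $- \frac{66381}{5} \approx -13276.0$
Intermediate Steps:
$F{\left(T \right)} = - \frac{8 T}{15 + T}$ ($F{\left(T \right)} = - 4 \frac{T + T}{T + 15} = - 4 \frac{2 T}{15 + T} = - \frac{8 T}{15 + T}$)
$S{\left(x,q \right)} = 0$
$V{\left(k \right)} = - \frac{96}{5} + 6 k^{2} + 60 k$ ($V{\left(k \right)} = 6 \left(\left(k^{2} + 10 k\right) - \frac{80}{15 + 10}\right) = 6 \left(\left(k^{2} + 10 k\right) - \frac{80}{25}\right) = 6 \left(\left(k^{2} + 10 k\right) - 80 \cdot \frac{1}{25}\right) = 6 \left(\left(k^{2} + 10 k\right) - \frac{16}{5}\right) = 6 \left(- \frac{16}{5} + k^{2} + 10 k\right) = - \frac{96}{5} + 6 k^{2} + 60 k$)
$V{\left(S{\left(-8,1 \right)} \right)} - 13257 = \left(- \frac{96}{5} + 6 \cdot 0^{2} + 60 \cdot 0\right) - 13257 = \left(- \frac{96}{5} + 6 \cdot 0 + 0\right) - 13257 = \left(- \frac{96}{5} + 0 + 0\right) - 13257 = - \frac{96}{5} - 13257 = - \frac{66381}{5}$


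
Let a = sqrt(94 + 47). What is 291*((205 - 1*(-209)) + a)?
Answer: 120474 + 291*sqrt(141) ≈ 1.2393e+5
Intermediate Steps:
a = sqrt(141) ≈ 11.874
291*((205 - 1*(-209)) + a) = 291*((205 - 1*(-209)) + sqrt(141)) = 291*((205 + 209) + sqrt(141)) = 291*(414 + sqrt(141)) = 120474 + 291*sqrt(141)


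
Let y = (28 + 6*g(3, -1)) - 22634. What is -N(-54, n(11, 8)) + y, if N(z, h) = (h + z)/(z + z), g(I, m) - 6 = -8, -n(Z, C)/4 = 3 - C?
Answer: -1221389/54 ≈ -22618.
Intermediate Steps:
n(Z, C) = -12 + 4*C (n(Z, C) = -4*(3 - C) = -12 + 4*C)
g(I, m) = -2 (g(I, m) = 6 - 8 = -2)
N(z, h) = (h + z)/(2*z) (N(z, h) = (h + z)/((2*z)) = (h + z)*(1/(2*z)) = (h + z)/(2*z))
y = -22618 (y = (28 + 6*(-2)) - 22634 = (28 - 12) - 22634 = 16 - 22634 = -22618)
-N(-54, n(11, 8)) + y = -((-12 + 4*8) - 54)/(2*(-54)) - 22618 = -(-1)*((-12 + 32) - 54)/(2*54) - 22618 = -(-1)*(20 - 54)/(2*54) - 22618 = -(-1)*(-34)/(2*54) - 22618 = -1*17/54 - 22618 = -17/54 - 22618 = -1221389/54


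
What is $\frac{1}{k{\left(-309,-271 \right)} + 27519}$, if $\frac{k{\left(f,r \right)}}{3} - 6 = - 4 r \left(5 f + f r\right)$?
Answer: $\frac{1}{267322425} \approx 3.7408 \cdot 10^{-9}$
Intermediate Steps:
$k{\left(f,r \right)} = 18 - 12 r \left(5 f + f r\right)$ ($k{\left(f,r \right)} = 18 + 3 - 4 r \left(5 f + f r\right) = 18 + 3 \left(- 4 r \left(5 f + f r\right)\right) = 18 - 12 r \left(5 f + f r\right)$)
$\frac{1}{k{\left(-309,-271 \right)} + 27519} = \frac{1}{\left(18 - \left(-18540\right) \left(-271\right) - - 3708 \left(-271\right)^{2}\right) + 27519} = \frac{1}{\left(18 - 5024340 - \left(-3708\right) 73441\right) + 27519} = \frac{1}{\left(18 - 5024340 + 272319228\right) + 27519} = \frac{1}{267294906 + 27519} = \frac{1}{267322425}$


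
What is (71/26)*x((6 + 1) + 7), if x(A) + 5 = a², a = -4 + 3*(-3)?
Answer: 5822/13 ≈ 447.85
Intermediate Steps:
a = -13 (a = -4 - 9 = -13)
x(A) = 164 (x(A) = -5 + (-13)² = -5 + 169 = 164)
(71/26)*x((6 + 1) + 7) = (71/26)*164 = 5822/13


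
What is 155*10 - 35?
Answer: 1515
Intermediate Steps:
155*10 - 35 = 1550 - 35 = 1515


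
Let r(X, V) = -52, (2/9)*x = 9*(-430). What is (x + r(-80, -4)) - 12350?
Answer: -29817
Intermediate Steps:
x = -17415 (x = 9*(9*(-430))/2 = (9/2)*(-3870) = -17415)
(x + r(-80, -4)) - 12350 = (-17415 - 52) - 12350 = -17467 - 12350 = -29817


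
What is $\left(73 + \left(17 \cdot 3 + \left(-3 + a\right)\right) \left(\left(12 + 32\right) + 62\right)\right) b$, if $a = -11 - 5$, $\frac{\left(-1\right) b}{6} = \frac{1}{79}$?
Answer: $- \frac{20790}{79} \approx -263.16$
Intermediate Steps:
$b = - \frac{6}{79} \approx -0.075949$
$a = -16$
$\left(73 + \left(17 \cdot 3 + \left(-3 + a\right)\right) \left(\left(12 + 32\right) + 62\right)\right) b = \left(73 + \left(17 \cdot 3 - 19\right) \left(\left(12 + 32\right) + 62\right)\right) \left(- \frac{6}{79}\right) = \left(73 + \left(51 - 19\right) \left(44 + 62\right)\right) \left(- \frac{6}{79}\right) = \left(73 + 32 \cdot 106\right) \left(- \frac{6}{79}\right) = \left(73 + 3392\right) \left(- \frac{6}{79}\right) = 3465 \left(- \frac{6}{79}\right) = - \frac{20790}{79}$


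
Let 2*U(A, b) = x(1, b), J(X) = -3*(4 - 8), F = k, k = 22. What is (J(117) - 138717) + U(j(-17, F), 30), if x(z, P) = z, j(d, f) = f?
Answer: -277409/2 ≈ -1.3870e+5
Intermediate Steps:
F = 22
J(X) = 12 (J(X) = -3*(-4) = 12)
U(A, b) = ½ (U(A, b) = (½)*1 = ½)
(J(117) - 138717) + U(j(-17, F), 30) = (12 - 138717) + ½ = -138705 + ½ = -277409/2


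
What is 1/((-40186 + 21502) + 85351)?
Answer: 1/66667 ≈ 1.5000e-5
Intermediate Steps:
1/((-40186 + 21502) + 85351) = 1/(-18684 + 85351) = 1/66667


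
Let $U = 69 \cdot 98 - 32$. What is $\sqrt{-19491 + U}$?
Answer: $i \sqrt{12761} \approx 112.96 i$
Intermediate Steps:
$U = 6730$ ($U = 6762 - 32 = 6730$)
$\sqrt{-19491 + U} = \sqrt{-19491 + 6730} = \sqrt{-12761} = i \sqrt{12761}$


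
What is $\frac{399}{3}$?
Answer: $133$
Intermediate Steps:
$\frac{399}{3} = 399 \cdot \frac{1}{3} = 133$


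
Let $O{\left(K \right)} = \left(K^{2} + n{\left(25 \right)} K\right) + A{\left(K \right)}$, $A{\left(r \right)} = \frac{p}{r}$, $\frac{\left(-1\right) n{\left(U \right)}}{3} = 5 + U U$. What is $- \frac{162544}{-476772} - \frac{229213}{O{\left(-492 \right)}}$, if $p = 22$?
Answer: $\frac{4994422246654}{34363128902109} \approx 0.14534$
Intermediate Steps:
$n{\left(U \right)} = -15 - 3 U^{2}$ ($n{\left(U \right)} = - 3 \left(5 + U U\right) = - 3 \left(5 + U^{2}\right) = -15 - 3 U^{2}$)
$A{\left(r \right)} = \frac{22}{r}$
$O{\left(K \right)} = K^{2} - 1890 K + \frac{22}{K}$ ($O{\left(K \right)} = \left(K^{2} + \left(-15 - 3 \cdot 25^{2}\right) K\right) + \frac{22}{K} = \left(K^{2} + \left(-15 - 1875\right) K\right) + \frac{22}{K} = \left(K^{2} - 1890 K\right) + \frac{22}{K} = K^{2} - 1890 K + \frac{22}{K}$)
$- \frac{162544}{-476772} - \frac{229213}{O{\left(-492 \right)}} = - \frac{162544}{-476772} - \frac{229213}{\frac{1}{-492} \left(22 + \left(-492\right)^{2} \left(-1890 - 492\right)\right)} = \left(-162544\right) \left(- \frac{1}{476772}\right) - \frac{229213}{\left(- \frac{1}{492}\right) \left(22 + 242064 \left(-2382\right)\right)} = \frac{40636}{119193} - \frac{229213}{\left(- \frac{1}{492}\right) \left(22 - 576596448\right)} = \frac{40636}{119193} - \frac{229213}{\left(- \frac{1}{492}\right) \left(-576596426\right)} = \frac{40636}{119193} - \frac{229213}{\frac{288298213}{246}} = \frac{40636}{119193} - \frac{56386398}{288298213} = \frac{4994422246654}{34363128902109}$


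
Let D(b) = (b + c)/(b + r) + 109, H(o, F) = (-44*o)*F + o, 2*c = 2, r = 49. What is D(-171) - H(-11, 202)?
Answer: -5956443/61 ≈ -97647.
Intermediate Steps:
c = 1 (c = (½)*2 = 1)
H(o, F) = o - 44*F*o (H(o, F) = -44*F*o + o = o - 44*F*o)
D(b) = 109 + (1 + b)/(49 + b) (D(b) = (b + 1)/(b + 49) + 109 = (1 + b)/(49 + b) + 109 = 109 + (1 + b)/(49 + b))
D(-171) - H(-11, 202) = 2*(2671 + 55*(-171))/(49 - 171) - (-11)*(1 - 44*202) = 2*(2671 - 9405)/(-122) - (-11)*(1 - 8888) = 2*(-1/122)*(-6734) - (-11)*(-8887) = 6734/61 - 1*97757 = 6734/61 - 97757 = -5956443/61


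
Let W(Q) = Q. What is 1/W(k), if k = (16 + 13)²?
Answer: 1/841 ≈ 0.0011891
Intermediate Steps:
k = 841 (k = 29² = 841)
1/W(k) = 1/841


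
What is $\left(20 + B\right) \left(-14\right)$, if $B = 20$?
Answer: $-560$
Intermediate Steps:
$\left(20 + B\right) \left(-14\right) = \left(20 + 20\right) \left(-14\right) = 40 \left(-14\right) = -560$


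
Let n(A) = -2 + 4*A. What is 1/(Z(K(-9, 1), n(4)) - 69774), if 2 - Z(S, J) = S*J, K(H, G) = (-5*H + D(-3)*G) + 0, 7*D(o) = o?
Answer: -1/70396 ≈ -1.4205e-5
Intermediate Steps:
D(o) = o/7
K(H, G) = -5*H - 3*G/7 (K(H, G) = (-5*H + ((⅐)*(-3))*G) + 0 = (-5*H - 3*G/7) + 0 = -5*H - 3*G/7)
Z(S, J) = 2 - J*S (Z(S, J) = 2 - S*J = 2 - J*S)
1/(Z(K(-9, 1), n(4)) - 69774) = 1/((2 - (-2 + 4*4)*(-5*(-9) - 3/7*1)) - 69774) = 1/((2 - (-2 + 16)*(45 - 3/7)) - 69774) = 1/((2 - 1*14*312/7) - 69774) = 1/((2 - 624) - 69774) = 1/(-622 - 69774) = 1/(-70396) = -1/70396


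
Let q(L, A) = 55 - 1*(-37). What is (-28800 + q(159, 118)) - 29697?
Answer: -58405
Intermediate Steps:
q(L, A) = 92 (q(L, A) = 55 + 37 = 92)
(-28800 + q(159, 118)) - 29697 = (-28800 + 92) - 29697 = -28708 - 29697 = -58405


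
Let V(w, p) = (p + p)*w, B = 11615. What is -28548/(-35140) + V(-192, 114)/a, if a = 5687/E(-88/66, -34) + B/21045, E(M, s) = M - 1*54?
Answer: 11704696294869/27280912645 ≈ 429.04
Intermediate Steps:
V(w, p) = 2*p*w (V(w, p) = (2*p)*w = 2*p*w)
E(M, s) = -54 + M (E(M, s) = M - 54 = -54 + M)
a = -3105397/30378 (a = 5687/(-54 - 88/66) + 11615/21045 = 5687/(-54 - 88*1/66) + 11615*(1/21045) = 5687/(-54 - 4/3) + 101/183 = 5687/(-166/3) + 101/183 = 5687*(-3/166) + 101/183 = -17061/166 + 101/183 = -3105397/30378 ≈ -102.23)
-28548/(-35140) + V(-192, 114)/a = -28548/(-35140) + (2*114*(-192))/(-3105397/30378) = -28548*(-1/35140) - 43776*(-30378/3105397) = 7137/8785 + 1329827328/3105397 = 11704696294869/27280912645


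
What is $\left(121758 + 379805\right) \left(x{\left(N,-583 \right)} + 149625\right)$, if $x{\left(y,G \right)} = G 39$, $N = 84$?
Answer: $63642325944$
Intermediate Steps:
$x{\left(y,G \right)} = 39 G$
$\left(121758 + 379805\right) \left(x{\left(N,-583 \right)} + 149625\right) = \left(121758 + 379805\right) \left(39 \left(-583\right) + 149625\right) = 501563 \left(-22737 + 149625\right) = 501563 \cdot 126888 = 63642325944$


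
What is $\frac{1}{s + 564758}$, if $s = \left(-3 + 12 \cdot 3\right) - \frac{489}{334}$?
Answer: $\frac{334}{188639705} \approx 1.7706 \cdot 10^{-6}$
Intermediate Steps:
$s = \frac{10533}{334}$ ($s = \left(-3 + 36\right) - \frac{489}{334} = 33 - \frac{489}{334} = \frac{10533}{334} \approx 31.536$)
$\frac{1}{s + 564758} = \frac{1}{\frac{10533}{334} + 564758} = \frac{1}{\frac{188639705}{334}} = \frac{334}{188639705}$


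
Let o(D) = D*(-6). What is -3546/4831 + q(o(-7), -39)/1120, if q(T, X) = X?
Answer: -4159929/5410720 ≈ -0.76883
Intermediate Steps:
o(D) = -6*D
-3546/4831 + q(o(-7), -39)/1120 = -3546/4831 - 39/1120 = -4159929/5410720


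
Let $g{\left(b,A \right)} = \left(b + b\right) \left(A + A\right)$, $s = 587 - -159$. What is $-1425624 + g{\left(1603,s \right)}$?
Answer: $3357728$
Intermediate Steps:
$s = 746$ ($s = 587 + 159 = 746$)
$g{\left(b,A \right)} = 4 A b$ ($g{\left(b,A \right)} = 2 b 2 A = 4 A b$)
$-1425624 + g{\left(1603,s \right)} = -1425624 + 4 \cdot 746 \cdot 1603 = -1425624 + 4783352 = 3357728$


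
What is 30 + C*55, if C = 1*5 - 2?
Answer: 195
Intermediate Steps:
C = 3 (C = 5 - 2 = 3)
30 + C*55 = 30 + 3*55 = 30 + 165 = 195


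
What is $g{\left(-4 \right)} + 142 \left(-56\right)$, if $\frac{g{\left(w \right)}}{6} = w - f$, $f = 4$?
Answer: $-8000$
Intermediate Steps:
$g{\left(w \right)} = -24 + 6 w$ ($g{\left(w \right)} = 6 \left(w - 4\right) = 6 \left(-4 + w\right) = -24 + 6 w$)
$g{\left(-4 \right)} + 142 \left(-56\right) = \left(-24 + 6 \left(-4\right)\right) + 142 \left(-56\right) = \left(-24 - 24\right) - 7952 = -48 - 7952 = -8000$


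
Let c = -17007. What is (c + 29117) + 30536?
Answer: 42646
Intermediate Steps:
(c + 29117) + 30536 = (-17007 + 29117) + 30536 = 12110 + 30536 = 42646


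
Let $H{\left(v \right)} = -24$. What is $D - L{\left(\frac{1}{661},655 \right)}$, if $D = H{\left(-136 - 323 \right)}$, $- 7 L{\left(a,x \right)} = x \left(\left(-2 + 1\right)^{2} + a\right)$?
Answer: $\frac{322562}{4627} \approx 69.713$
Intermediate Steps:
$L{\left(a,x \right)} = - \frac{x \left(1 + a\right)}{7}$ ($L{\left(a,x \right)} = - \frac{x \left(\left(-2 + 1\right)^{2} + a\right)}{7} = - \frac{x \left(\left(-1\right)^{2} + a\right)}{7} = - \frac{x \left(1 + a\right)}{7}$)
$D = -24$
$D - L{\left(\frac{1}{661},655 \right)} = -24 - \left(- \frac{1}{7}\right) 655 \left(1 + \frac{1}{661}\right) = -24 - \left(- \frac{1}{7}\right) 655 \cdot \frac{662}{661} = -24 - - \frac{433610}{4627} = -24 + \frac{433610}{4627} = \frac{322562}{4627}$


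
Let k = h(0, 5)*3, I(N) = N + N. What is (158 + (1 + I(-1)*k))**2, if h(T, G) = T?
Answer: 25281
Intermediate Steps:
I(N) = 2*N
k = 0 (k = 0*3 = 0)
(158 + (1 + I(-1)*k))**2 = (158 + (1 + (2*(-1))*0))**2 = (158 + (1 - 2*0))**2 = (158 + (1 + 0))**2 = (158 + 1)**2 = 159**2 = 25281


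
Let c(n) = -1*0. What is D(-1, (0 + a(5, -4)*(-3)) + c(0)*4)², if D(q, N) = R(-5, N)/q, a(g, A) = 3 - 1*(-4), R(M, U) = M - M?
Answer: 0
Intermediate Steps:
R(M, U) = 0
a(g, A) = 7 (a(g, A) = 3 + 4 = 7)
c(n) = 0
D(q, N) = 0 (D(q, N) = 0/q = 0)
D(-1, (0 + a(5, -4)*(-3)) + c(0)*4)² = 0² = 0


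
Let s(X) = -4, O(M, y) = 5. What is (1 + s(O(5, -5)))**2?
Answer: 9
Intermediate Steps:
(1 + s(O(5, -5)))**2 = (1 - 4)**2 = (-3)**2 = 9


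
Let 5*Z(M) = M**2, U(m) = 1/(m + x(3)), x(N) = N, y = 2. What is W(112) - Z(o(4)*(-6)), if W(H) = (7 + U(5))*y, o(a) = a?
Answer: -2019/20 ≈ -100.95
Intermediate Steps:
U(m) = 1/(3 + m) (U(m) = 1/(m + 3) = 1/(3 + m))
Z(M) = M**2/5
W(H) = 57/4 (W(H) = (7 + 1/(3 + 5))*2 = (7 + 1/8)*2 = (57/8)*2 = 57/4)
W(112) - Z(o(4)*(-6)) = 57/4 - (4*(-6))**2/5 = 57/4 - (-24)**2/5 = 57/4 - 576/5 = -2019/20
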